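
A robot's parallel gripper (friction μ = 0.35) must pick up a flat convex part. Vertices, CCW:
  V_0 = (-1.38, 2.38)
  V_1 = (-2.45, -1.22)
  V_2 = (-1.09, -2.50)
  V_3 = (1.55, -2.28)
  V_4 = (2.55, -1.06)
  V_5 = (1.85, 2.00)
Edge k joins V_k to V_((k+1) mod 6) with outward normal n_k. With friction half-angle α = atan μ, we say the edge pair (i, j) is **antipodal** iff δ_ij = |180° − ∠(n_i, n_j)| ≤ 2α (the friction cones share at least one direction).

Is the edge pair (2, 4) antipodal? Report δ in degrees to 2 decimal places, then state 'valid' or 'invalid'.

α = atan 0.35 = 19.29°;  2α = 38.58°
edge 2: e_2 = (+2.64, +0.22);  n_2 = (+0.0830, -0.9965)
edge 4: e_4 = (-0.70, +3.06);  n_4 = (+0.9748, +0.2230)
∠(n_2, n_4) = 98.12°
δ = |180° − 98.12°| = 81.88°
81.88° > 2α = 38.58°  →  invalid

δ = 81.88°, invalid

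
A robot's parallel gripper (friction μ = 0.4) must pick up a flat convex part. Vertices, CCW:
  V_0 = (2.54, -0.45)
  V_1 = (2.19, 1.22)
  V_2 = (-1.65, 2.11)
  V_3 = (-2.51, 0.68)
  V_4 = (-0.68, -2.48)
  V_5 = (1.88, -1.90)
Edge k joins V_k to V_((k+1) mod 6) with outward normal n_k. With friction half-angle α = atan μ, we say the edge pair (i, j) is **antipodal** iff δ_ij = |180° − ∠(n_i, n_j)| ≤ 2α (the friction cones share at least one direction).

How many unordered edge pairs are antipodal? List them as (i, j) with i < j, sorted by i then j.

α = atan 0.4 = 21.80°;  2α = 43.60°
n_0 = (+0.9787, +0.2051)
n_1 = (+0.2258, +0.9742)
n_2 = (-0.8570, +0.5154)
n_3 = (-0.8654, -0.5011)
n_4 = (+0.2210, -0.9753)
n_5 = (+0.9102, -0.4143)
  (0,1): δ = 114.89°  ·
  (0,2): δ = 42.86°  ✓
  (0,3): δ = 18.24°  ✓
  (0,4): δ = 90.93°  ·
  (0,5): δ = 143.69°  ·
  (1,2): δ = 107.97°  ·
  (1,3): δ = 46.88°  ·
  (1,4): δ = 25.81°  ✓
  (1,5): δ = 78.58°  ·
  (2,3): δ = 118.90°  ·
  (2,4): δ = 46.21°  ·
  (2,5): δ = 6.55°  ✓
  (3,4): δ = 107.31°  ·
  (3,5): δ = 54.55°  ·
  (4,5): δ = 127.24°  ·
antipodal pairs: 4

count = 4; pairs: (0,2), (0,3), (1,4), (2,5)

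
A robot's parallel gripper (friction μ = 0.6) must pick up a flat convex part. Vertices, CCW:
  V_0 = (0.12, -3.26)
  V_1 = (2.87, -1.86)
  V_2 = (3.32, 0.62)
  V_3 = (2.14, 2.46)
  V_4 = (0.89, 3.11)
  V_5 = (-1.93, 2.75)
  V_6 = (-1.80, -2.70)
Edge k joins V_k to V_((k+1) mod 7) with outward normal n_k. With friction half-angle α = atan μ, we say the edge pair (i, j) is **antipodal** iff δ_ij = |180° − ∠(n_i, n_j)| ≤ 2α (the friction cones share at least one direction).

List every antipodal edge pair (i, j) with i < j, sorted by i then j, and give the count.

α = atan 0.6 = 30.96°;  2α = 61.93°
n_0 = (+0.4537, -0.8912)
n_1 = (+0.9839, -0.1785)
n_2 = (+0.8418, +0.5398)
n_3 = (+0.4614, +0.8872)
n_4 = (-0.1266, +0.9919)
n_5 = (-0.9997, -0.0238)
n_6 = (-0.2800, -0.9600)
  (0,1): δ = 127.26°  ·
  (0,2): δ = 84.31°  ·
  (0,3): δ = 54.45°  ✓
  (0,4): δ = 19.71°  ✓
  (0,5): δ = 64.39°  ·
  (0,6): δ = 136.76°  ·
  (1,2): δ = 137.04°  ·
  (1,3): δ = 107.19°  ·
  (1,4): δ = 72.44°  ·
  (1,5): δ = 11.65°  ✓
  (1,6): δ = 84.02°  ·
  (2,3): δ = 150.15°  ·
  (2,4): δ = 115.40°  ·
  (2,5): δ = 31.31°  ✓
  (2,6): δ = 41.07°  ✓
  (3,4): δ = 145.25°  ·
  (3,5): δ = 61.16°  ✓
  (3,6): δ = 11.21°  ✓
  (4,5): δ = 95.91°  ·
  (4,6): δ = 23.54°  ✓
  (5,6): δ = 107.63°  ·
antipodal pairs: 8

count = 8; pairs: (0,3), (0,4), (1,5), (2,5), (2,6), (3,5), (3,6), (4,6)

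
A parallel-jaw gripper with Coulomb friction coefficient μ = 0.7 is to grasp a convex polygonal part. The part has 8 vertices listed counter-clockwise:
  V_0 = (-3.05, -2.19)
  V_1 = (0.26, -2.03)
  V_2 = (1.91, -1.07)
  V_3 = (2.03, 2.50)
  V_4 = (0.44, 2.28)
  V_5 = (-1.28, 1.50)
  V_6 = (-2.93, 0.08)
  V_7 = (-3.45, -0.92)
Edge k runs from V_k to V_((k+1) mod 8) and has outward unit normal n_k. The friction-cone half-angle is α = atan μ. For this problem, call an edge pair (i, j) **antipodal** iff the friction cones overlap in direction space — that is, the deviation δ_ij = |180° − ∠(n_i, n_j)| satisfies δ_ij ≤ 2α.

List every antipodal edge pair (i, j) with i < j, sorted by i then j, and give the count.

α = atan 0.7 = 34.99°;  2α = 69.98°
n_0 = (+0.0483, -0.9988)
n_1 = (+0.5029, -0.8643)
n_2 = (+0.9994, -0.0336)
n_3 = (-0.1371, +0.9906)
n_4 = (-0.4130, +0.9107)
n_5 = (-0.6523, +0.7580)
n_6 = (-0.8872, +0.4614)
n_7 = (-0.9538, -0.3004)
  (0,1): δ = 152.58°  ·
  (0,2): δ = 94.69°  ·
  (0,3): δ = 5.11°  ✓
  (0,4): δ = 21.63°  ✓
  (0,5): δ = 37.95°  ✓
  (0,6): δ = 59.76°  ✓
  (0,7): δ = 104.71°  ·
  (1,2): δ = 122.12°  ·
  (1,3): δ = 22.31°  ✓
  (1,4): δ = 5.80°  ✓
  (1,5): δ = 10.52°  ✓
  (1,6): δ = 32.33°  ✓
  (1,7): δ = 77.29°  ·
  (2,3): δ = 80.20°  ·
  (2,4): δ = 63.68°  ✓
  (2,5): δ = 47.36°  ✓
  (2,6): δ = 25.55°  ✓
  (2,7): δ = 19.41°  ✓
  (3,4): δ = 163.48°  ·
  (3,5): δ = 147.16°  ·
  (3,6): δ = 125.35°  ·
  (3,7): δ = 80.40°  ·
  (4,5): δ = 163.68°  ·
  (4,6): δ = 141.87°  ·
  (4,7): δ = 96.91°  ·
  (5,6): δ = 158.19°  ·
  (5,7): δ = 113.23°  ·
  (6,7): δ = 135.04°  ·
antipodal pairs: 12

count = 12; pairs: (0,3), (0,4), (0,5), (0,6), (1,3), (1,4), (1,5), (1,6), (2,4), (2,5), (2,6), (2,7)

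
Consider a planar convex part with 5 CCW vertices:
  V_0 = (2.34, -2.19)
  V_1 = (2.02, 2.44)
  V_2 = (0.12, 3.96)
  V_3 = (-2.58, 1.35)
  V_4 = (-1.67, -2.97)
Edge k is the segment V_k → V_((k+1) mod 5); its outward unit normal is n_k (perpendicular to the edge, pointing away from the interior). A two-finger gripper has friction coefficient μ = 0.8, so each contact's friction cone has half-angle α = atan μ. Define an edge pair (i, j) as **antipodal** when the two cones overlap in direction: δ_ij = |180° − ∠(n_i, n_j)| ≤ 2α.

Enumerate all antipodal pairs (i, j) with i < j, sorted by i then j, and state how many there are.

count = 5; pairs: (0,2), (0,3), (1,3), (1,4), (2,4)

α = atan 0.8 = 38.66°;  2α = 77.32°
n_0 = (+0.9976, +0.0689)
n_1 = (+0.6247, +0.7809)
n_2 = (-0.6950, +0.7190)
n_3 = (-0.9785, -0.2061)
n_4 = (+0.1909, -0.9816)
  (0,1): δ = 132.61°  ·
  (0,2): δ = 49.92°  ✓
  (0,3): δ = 7.94°  ✓
  (0,4): δ = 97.05°  ·
  (1,2): δ = 97.31°  ·
  (1,3): δ = 39.44°  ✓
  (1,4): δ = 49.67°  ✓
  (2,3): δ = 122.13°  ·
  (2,4): δ = 33.02°  ✓
  (3,4): δ = 90.89°  ·
antipodal pairs: 5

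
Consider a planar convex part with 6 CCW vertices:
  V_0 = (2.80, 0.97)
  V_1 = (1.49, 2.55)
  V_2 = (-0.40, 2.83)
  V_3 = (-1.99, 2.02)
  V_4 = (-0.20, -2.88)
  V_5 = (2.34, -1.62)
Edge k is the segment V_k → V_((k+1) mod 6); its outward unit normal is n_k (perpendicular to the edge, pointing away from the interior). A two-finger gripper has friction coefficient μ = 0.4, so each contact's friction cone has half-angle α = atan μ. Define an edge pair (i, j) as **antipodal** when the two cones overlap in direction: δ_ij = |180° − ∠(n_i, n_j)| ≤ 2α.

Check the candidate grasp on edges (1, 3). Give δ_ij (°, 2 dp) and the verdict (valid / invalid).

α = atan 0.4 = 21.80°;  2α = 43.60°
edge 1: e_1 = (-1.89, +0.28);  n_1 = (+0.1465, +0.9892)
edge 3: e_3 = (+1.79, -4.90);  n_3 = (-0.9393, -0.3431)
∠(n_1, n_3) = 118.49°
δ = |180° − 118.49°| = 61.51°
61.51° > 2α = 43.60°  →  invalid

δ = 61.51°, invalid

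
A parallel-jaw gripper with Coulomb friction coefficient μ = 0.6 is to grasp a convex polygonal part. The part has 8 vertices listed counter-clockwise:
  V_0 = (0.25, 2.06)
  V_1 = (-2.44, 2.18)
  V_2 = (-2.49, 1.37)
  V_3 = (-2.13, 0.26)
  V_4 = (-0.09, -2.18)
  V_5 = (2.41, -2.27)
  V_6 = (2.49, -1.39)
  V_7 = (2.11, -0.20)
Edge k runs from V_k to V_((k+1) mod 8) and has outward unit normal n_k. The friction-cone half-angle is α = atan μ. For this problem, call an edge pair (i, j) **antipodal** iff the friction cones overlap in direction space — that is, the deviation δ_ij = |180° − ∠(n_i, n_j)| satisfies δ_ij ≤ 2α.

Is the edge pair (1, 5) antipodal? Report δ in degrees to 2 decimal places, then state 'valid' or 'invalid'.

δ = 1.66°, valid

α = atan 0.6 = 30.96°;  2α = 61.93°
edge 1: e_1 = (-0.05, -0.81);  n_1 = (-0.9981, +0.0616)
edge 5: e_5 = (+0.08, +0.88);  n_5 = (+0.9959, -0.0905)
∠(n_1, n_5) = 178.34°
δ = |180° − 178.34°| = 1.66°
1.66° ≤ 2α = 61.93°  →  valid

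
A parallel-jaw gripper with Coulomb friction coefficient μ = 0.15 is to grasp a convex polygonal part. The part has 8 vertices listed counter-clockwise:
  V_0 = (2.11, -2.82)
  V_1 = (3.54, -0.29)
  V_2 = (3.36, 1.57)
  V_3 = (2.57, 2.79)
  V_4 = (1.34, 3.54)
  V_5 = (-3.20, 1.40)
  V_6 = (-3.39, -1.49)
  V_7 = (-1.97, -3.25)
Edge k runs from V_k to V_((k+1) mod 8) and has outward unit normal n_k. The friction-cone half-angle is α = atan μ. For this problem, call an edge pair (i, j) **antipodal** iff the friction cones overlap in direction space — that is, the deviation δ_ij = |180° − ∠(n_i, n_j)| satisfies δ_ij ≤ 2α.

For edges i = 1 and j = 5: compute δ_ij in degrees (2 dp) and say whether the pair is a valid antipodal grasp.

δ = 9.29°, valid

α = atan 0.15 = 8.53°;  2α = 17.06°
edge 1: e_1 = (-0.18, +1.86);  n_1 = (+0.9954, +0.0963)
edge 5: e_5 = (-0.19, -2.89);  n_5 = (-0.9978, +0.0656)
∠(n_1, n_5) = 170.71°
δ = |180° − 170.71°| = 9.29°
9.29° ≤ 2α = 17.06°  →  valid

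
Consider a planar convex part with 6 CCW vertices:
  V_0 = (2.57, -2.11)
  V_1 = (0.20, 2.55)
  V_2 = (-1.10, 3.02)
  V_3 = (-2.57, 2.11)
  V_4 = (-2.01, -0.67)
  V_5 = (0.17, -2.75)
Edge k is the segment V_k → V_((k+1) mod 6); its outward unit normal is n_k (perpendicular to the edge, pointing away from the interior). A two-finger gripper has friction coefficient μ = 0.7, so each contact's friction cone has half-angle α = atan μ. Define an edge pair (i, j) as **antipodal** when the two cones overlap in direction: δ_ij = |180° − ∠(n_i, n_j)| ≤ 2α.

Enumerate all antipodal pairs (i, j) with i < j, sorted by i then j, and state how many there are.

α = atan 0.7 = 34.99°;  2α = 69.98°
n_0 = (+0.8913, +0.4533)
n_1 = (+0.3400, +0.9404)
n_2 = (-0.5264, +0.8503)
n_3 = (-0.9803, -0.1975)
n_4 = (-0.6903, -0.7235)
n_5 = (+0.2577, -0.9662)
  (0,1): δ = 136.83°  ·
  (0,2): δ = 85.20°  ·
  (0,3): δ = 15.57°  ✓
  (0,4): δ = 19.39°  ✓
  (0,5): δ = 77.97°  ·
  (1,2): δ = 128.36°  ·
  (1,3): δ = 58.73°  ✓
  (1,4): δ = 23.78°  ✓
  (1,5): δ = 34.81°  ✓
  (2,3): δ = 110.37°  ·
  (2,4): δ = 75.41°  ·
  (2,5): δ = 16.83°  ✓
  (3,4): δ = 145.04°  ·
  (3,5): δ = 86.46°  ·
  (4,5): δ = 121.41°  ·
antipodal pairs: 6

count = 6; pairs: (0,3), (0,4), (1,3), (1,4), (1,5), (2,5)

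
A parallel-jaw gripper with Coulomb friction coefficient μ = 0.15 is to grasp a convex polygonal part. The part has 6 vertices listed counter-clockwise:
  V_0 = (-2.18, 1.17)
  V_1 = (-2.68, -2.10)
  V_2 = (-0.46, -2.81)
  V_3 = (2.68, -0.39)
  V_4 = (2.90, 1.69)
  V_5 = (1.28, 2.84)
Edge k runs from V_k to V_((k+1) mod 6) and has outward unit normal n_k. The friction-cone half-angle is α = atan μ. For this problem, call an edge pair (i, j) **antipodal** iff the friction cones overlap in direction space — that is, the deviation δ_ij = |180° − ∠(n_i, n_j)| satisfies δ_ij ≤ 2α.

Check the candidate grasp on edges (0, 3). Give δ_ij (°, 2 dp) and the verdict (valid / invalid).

α = atan 0.15 = 8.53°;  2α = 17.06°
edge 0: e_0 = (-0.50, -3.27);  n_0 = (-0.9885, +0.1511)
edge 3: e_3 = (+0.22, +2.08);  n_3 = (+0.9945, -0.1052)
∠(n_0, n_3) = 177.34°
δ = |180° − 177.34°| = 2.66°
2.66° ≤ 2α = 17.06°  →  valid

δ = 2.66°, valid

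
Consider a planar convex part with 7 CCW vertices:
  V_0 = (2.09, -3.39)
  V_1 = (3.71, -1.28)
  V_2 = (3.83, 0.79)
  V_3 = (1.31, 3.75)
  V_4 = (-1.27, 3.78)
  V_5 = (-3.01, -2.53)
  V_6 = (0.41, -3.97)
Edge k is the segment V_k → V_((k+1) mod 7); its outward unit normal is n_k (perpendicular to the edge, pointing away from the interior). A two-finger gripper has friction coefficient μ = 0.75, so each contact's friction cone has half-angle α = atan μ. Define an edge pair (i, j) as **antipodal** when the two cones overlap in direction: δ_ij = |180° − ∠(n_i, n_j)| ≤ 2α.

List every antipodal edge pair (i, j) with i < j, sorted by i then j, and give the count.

count = 10; pairs: (0,3), (0,4), (1,4), (1,5), (2,4), (2,5), (2,6), (3,5), (3,6), (4,6)

α = atan 0.75 = 36.87°;  2α = 73.74°
n_0 = (+0.7932, -0.6090)
n_1 = (+0.9983, -0.0579)
n_2 = (+0.7614, +0.6482)
n_3 = (+0.0116, +0.9999)
n_4 = (-0.9640, +0.2658)
n_5 = (-0.3881, -0.9216)
n_6 = (+0.3263, -0.9453)
  (0,1): δ = 145.80°  ·
  (0,2): δ = 102.07°  ·
  (0,3): δ = 53.15°  ✓
  (0,4): δ = 22.10°  ✓
  (0,5): δ = 104.68°  ·
  (0,6): δ = 146.56°  ·
  (1,2): δ = 136.27°  ·
  (1,3): δ = 87.35°  ·
  (1,4): δ = 12.10°  ✓
  (1,5): δ = 70.48°  ✓
  (1,6): δ = 112.36°  ·
  (2,3): δ = 131.08°  ·
  (2,4): δ = 55.83°  ✓
  (2,5): δ = 26.76°  ✓
  (2,6): δ = 68.64°  ✓
  (3,4): δ = 104.75°  ·
  (3,5): δ = 22.17°  ✓
  (3,6): δ = 19.71°  ✓
  (4,5): δ = 97.42°  ·
  (4,6): δ = 55.54°  ✓
  (5,6): δ = 138.12°  ·
antipodal pairs: 10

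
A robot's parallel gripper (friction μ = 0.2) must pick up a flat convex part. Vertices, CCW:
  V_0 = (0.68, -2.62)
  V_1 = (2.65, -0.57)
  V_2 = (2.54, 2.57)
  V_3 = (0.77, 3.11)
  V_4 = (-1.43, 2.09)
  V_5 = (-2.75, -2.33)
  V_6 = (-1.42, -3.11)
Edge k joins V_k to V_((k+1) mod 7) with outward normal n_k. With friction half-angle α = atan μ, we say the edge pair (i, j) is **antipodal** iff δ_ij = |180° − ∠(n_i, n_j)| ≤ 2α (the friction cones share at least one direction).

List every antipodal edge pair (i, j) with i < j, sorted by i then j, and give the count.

count = 4; pairs: (0,3), (1,4), (2,5), (3,6)

α = atan 0.2 = 11.31°;  2α = 22.62°
n_0 = (+0.7210, -0.6929)
n_1 = (+0.9994, +0.0350)
n_2 = (+0.2918, +0.9565)
n_3 = (-0.4206, +0.9072)
n_4 = (-0.9582, +0.2862)
n_5 = (-0.5059, -0.8626)
n_6 = (+0.2272, -0.9738)
  (0,1): δ = 134.13°  ·
  (0,2): δ = 63.11°  ·
  (0,3): δ = 21.27°  ✓
  (0,4): δ = 27.23°  ·
  (0,5): δ = 103.47°  ·
  (0,6): δ = 146.99°  ·
  (1,2): δ = 108.97°  ·
  (1,3): δ = 67.13°  ·
  (1,4): δ = 18.63°  ✓
  (1,5): δ = 57.60°  ·
  (1,6): δ = 101.13°  ·
  (2,3): δ = 138.16°  ·
  (2,4): δ = 89.66°  ·
  (2,5): δ = 13.42°  ✓
  (2,6): δ = 30.10°  ·
  (3,4): δ = 131.50°  ·
  (3,5): δ = 55.26°  ·
  (3,6): δ = 11.74°  ✓
  (4,5): δ = 103.76°  ·
  (4,6): δ = 60.24°  ·
  (5,6): δ = 136.48°  ·
antipodal pairs: 4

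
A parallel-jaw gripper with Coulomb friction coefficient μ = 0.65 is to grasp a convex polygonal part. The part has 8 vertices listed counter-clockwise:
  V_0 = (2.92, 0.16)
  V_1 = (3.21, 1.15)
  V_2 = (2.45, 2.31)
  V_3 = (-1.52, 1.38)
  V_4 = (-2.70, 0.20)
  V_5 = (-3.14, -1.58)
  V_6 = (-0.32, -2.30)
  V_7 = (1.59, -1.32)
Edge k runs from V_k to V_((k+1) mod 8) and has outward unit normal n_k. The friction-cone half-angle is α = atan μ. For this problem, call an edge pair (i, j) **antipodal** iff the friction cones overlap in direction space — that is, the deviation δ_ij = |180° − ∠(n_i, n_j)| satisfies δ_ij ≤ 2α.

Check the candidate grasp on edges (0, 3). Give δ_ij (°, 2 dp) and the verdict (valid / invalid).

α = atan 0.65 = 33.02°;  2α = 66.05°
edge 0: e_0 = (+0.29, +0.99);  n_0 = (+0.9597, -0.2811)
edge 3: e_3 = (-1.18, -1.18);  n_3 = (-0.7071, +0.7071)
∠(n_0, n_3) = 151.33°
δ = |180° − 151.33°| = 28.67°
28.67° ≤ 2α = 66.05°  →  valid

δ = 28.67°, valid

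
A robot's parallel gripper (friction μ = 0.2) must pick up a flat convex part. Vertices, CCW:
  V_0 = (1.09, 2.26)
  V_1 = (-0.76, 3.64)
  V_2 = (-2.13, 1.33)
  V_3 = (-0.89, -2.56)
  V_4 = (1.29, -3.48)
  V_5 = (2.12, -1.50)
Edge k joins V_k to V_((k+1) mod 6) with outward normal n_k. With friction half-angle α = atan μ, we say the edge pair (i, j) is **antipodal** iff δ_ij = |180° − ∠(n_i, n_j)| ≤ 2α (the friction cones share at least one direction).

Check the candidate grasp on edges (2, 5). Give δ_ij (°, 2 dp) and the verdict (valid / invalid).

δ = 2.36°, valid

α = atan 0.2 = 11.31°;  2α = 22.62°
edge 2: e_2 = (+1.24, -3.89);  n_2 = (-0.9528, -0.3037)
edge 5: e_5 = (-1.03, +3.76);  n_5 = (+0.9645, +0.2642)
∠(n_2, n_5) = 177.64°
δ = |180° − 177.64°| = 2.36°
2.36° ≤ 2α = 22.62°  →  valid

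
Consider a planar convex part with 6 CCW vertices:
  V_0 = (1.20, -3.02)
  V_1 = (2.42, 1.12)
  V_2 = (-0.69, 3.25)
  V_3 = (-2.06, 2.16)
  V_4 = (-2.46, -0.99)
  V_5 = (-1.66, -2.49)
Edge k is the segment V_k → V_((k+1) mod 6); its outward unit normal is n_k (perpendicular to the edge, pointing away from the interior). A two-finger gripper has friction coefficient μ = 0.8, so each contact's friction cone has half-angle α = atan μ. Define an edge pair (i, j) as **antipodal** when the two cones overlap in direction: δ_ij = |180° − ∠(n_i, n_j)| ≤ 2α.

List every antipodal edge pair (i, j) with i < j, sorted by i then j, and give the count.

count = 7; pairs: (0,2), (0,3), (0,4), (1,3), (1,4), (1,5), (2,5)

α = atan 0.8 = 38.66°;  2α = 77.32°
n_0 = (+0.9592, -0.2827)
n_1 = (+0.5651, +0.8250)
n_2 = (-0.6226, +0.7825)
n_3 = (-0.9920, +0.1260)
n_4 = (-0.8824, -0.4706)
n_5 = (-0.1822, -0.9833)
  (0,1): δ = 107.99°  ·
  (0,2): δ = 35.07°  ✓
  (0,3): δ = 9.18°  ✓
  (0,4): δ = 44.49°  ✓
  (0,5): δ = 95.92°  ·
  (1,2): δ = 107.09°  ·
  (1,3): δ = 62.83°  ✓
  (1,4): δ = 27.52°  ✓
  (1,5): δ = 23.91°  ✓
  (2,3): δ = 135.74°  ·
  (2,4): δ = 100.43°  ·
  (2,5): δ = 49.01°  ✓
  (3,4): δ = 144.69°  ·
  (3,5): δ = 93.26°  ·
  (4,5): δ = 128.57°  ·
antipodal pairs: 7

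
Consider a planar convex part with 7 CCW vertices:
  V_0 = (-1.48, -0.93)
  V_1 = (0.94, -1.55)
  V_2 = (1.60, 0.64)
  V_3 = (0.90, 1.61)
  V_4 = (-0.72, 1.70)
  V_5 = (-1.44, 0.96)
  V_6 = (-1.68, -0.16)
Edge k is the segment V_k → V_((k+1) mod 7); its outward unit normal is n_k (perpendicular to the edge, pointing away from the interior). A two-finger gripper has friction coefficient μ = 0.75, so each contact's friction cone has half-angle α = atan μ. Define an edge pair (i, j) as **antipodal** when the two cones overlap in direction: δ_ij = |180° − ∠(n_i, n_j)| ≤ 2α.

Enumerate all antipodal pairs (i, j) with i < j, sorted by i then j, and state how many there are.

α = atan 0.75 = 36.87°;  2α = 73.74°
n_0 = (-0.2482, -0.9687)
n_1 = (+0.9575, -0.2886)
n_2 = (+0.8109, +0.5852)
n_3 = (+0.0555, +0.9985)
n_4 = (-0.7167, +0.6974)
n_5 = (-0.9778, +0.2095)
n_6 = (-0.9679, -0.2514)
  (0,1): δ = 92.40°  ·
  (0,2): δ = 39.81°  ✓
  (0,3): δ = 11.19°  ✓
  (0,4): δ = 60.15°  ✓
  (0,5): δ = 92.28°  ·
  (0,6): δ = 118.93°  ·
  (1,2): δ = 127.41°  ·
  (1,3): δ = 76.41°  ·
  (1,4): δ = 27.44°  ✓
  (1,5): δ = 4.68°  ✓
  (1,6): δ = 31.33°  ✓
  (2,3): δ = 129.00°  ·
  (2,4): δ = 80.03°  ·
  (2,5): δ = 47.91°  ✓
  (2,6): δ = 21.26°  ✓
  (3,4): δ = 131.04°  ·
  (3,5): δ = 98.91°  ·
  (3,6): δ = 72.26°  ✓
  (4,5): δ = 147.88°  ·
  (4,6): δ = 121.22°  ·
  (5,6): δ = 153.34°  ·
antipodal pairs: 9

count = 9; pairs: (0,2), (0,3), (0,4), (1,4), (1,5), (1,6), (2,5), (2,6), (3,6)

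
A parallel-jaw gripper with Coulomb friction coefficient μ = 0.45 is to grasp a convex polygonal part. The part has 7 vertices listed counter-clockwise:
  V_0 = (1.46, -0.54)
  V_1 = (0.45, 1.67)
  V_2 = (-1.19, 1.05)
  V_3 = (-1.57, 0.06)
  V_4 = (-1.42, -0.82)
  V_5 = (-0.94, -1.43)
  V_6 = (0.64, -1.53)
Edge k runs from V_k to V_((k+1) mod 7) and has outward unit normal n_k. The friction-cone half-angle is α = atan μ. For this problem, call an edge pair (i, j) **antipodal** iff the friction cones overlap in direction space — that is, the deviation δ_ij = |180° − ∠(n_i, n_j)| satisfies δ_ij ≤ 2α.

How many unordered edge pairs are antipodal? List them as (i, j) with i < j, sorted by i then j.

count = 6; pairs: (0,2), (0,3), (0,4), (1,5), (1,6), (2,6)

α = atan 0.45 = 24.23°;  2α = 48.46°
n_0 = (+0.9095, +0.4157)
n_1 = (-0.3536, +0.9354)
n_2 = (-0.9336, +0.3583)
n_3 = (-0.9858, -0.1680)
n_4 = (-0.7859, -0.6184)
n_5 = (-0.0632, -0.9980)
n_6 = (+0.7701, -0.6379)
  (0,1): δ = 93.85°  ·
  (0,2): δ = 45.56°  ✓
  (0,3): δ = 14.89°  ✓
  (0,4): δ = 13.64°  ✓
  (0,5): δ = 61.82°  ·
  (0,6): δ = 115.80°  ·
  (1,2): δ = 131.71°  ·
  (1,3): δ = 101.04°  ·
  (1,4): δ = 72.51°  ·
  (1,5): δ = 24.33°  ✓
  (1,6): δ = 29.66°  ✓
  (2,3): δ = 149.33°  ·
  (2,4): δ = 120.80°  ·
  (2,5): δ = 72.62°  ·
  (2,6): δ = 18.64°  ✓
  (3,4): δ = 151.47°  ·
  (3,5): δ = 103.29°  ·
  (3,6): δ = 49.31°  ·
  (4,5): δ = 131.82°  ·
  (4,6): δ = 77.83°  ·
  (5,6): δ = 126.01°  ·
antipodal pairs: 6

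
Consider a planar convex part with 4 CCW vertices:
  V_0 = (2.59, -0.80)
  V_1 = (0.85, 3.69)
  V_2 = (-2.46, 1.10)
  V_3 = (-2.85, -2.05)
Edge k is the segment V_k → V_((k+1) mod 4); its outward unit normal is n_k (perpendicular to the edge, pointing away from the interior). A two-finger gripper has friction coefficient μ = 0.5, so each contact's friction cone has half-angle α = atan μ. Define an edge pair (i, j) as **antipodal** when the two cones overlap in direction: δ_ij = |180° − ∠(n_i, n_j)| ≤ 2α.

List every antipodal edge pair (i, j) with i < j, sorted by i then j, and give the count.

α = atan 0.5 = 26.57°;  2α = 53.13°
n_0 = (+0.9324, +0.3613)
n_1 = (-0.6162, +0.7876)
n_2 = (-0.9924, +0.1229)
n_3 = (+0.2239, -0.9746)
  (0,1): δ = 73.14°  ·
  (0,2): δ = 28.24°  ✓
  (0,3): δ = 81.76°  ·
  (1,2): δ = 135.10°  ·
  (1,3): δ = 25.10°  ✓
  (2,3): δ = 70.00°  ·
antipodal pairs: 2

count = 2; pairs: (0,2), (1,3)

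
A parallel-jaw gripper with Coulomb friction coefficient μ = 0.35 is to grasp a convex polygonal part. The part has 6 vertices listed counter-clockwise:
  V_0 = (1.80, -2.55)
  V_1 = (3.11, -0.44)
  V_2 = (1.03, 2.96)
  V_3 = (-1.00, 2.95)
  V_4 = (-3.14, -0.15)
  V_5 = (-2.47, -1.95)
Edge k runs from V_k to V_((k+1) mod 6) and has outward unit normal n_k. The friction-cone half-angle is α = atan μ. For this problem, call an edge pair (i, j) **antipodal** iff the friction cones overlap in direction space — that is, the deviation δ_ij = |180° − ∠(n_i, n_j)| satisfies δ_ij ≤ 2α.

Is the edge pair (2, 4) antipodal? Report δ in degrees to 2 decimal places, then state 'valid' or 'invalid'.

δ = 69.87°, invalid

α = atan 0.35 = 19.29°;  2α = 38.58°
edge 2: e_2 = (-2.03, -0.01);  n_2 = (-0.0049, +1.0000)
edge 4: e_4 = (+0.67, -1.80);  n_4 = (-0.9372, -0.3488)
∠(n_2, n_4) = 110.13°
δ = |180° − 110.13°| = 69.87°
69.87° > 2α = 38.58°  →  invalid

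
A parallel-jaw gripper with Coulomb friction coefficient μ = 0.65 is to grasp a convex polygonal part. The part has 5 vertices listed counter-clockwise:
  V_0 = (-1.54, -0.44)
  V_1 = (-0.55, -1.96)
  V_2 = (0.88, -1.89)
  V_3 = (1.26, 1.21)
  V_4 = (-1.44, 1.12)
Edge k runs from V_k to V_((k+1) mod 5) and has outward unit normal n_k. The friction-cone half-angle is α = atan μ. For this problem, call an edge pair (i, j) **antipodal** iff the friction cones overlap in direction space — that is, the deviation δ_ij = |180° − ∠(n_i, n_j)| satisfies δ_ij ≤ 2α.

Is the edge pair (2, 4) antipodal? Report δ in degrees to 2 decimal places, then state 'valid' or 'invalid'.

δ = 3.32°, valid

α = atan 0.65 = 33.02°;  2α = 66.05°
edge 2: e_2 = (+0.38, +3.10);  n_2 = (+0.9926, -0.1217)
edge 4: e_4 = (-0.10, -1.56);  n_4 = (-0.9980, +0.0640)
∠(n_2, n_4) = 176.68°
δ = |180° − 176.68°| = 3.32°
3.32° ≤ 2α = 66.05°  →  valid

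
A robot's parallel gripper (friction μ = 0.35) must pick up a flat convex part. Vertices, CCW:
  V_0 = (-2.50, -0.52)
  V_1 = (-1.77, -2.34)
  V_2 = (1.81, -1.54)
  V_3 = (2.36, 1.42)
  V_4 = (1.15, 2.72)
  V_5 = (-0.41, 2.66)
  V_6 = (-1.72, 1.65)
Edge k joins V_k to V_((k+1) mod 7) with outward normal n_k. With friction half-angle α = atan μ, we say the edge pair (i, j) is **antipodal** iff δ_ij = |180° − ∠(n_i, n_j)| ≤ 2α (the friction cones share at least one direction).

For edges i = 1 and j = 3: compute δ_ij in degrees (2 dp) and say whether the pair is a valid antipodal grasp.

α = atan 0.35 = 19.29°;  2α = 38.58°
edge 1: e_1 = (+3.58, +0.80);  n_1 = (+0.2181, -0.9759)
edge 3: e_3 = (-1.21, +1.30);  n_3 = (+0.7320, +0.6813)
∠(n_1, n_3) = 120.35°
δ = |180° − 120.35°| = 59.65°
59.65° > 2α = 38.58°  →  invalid

δ = 59.65°, invalid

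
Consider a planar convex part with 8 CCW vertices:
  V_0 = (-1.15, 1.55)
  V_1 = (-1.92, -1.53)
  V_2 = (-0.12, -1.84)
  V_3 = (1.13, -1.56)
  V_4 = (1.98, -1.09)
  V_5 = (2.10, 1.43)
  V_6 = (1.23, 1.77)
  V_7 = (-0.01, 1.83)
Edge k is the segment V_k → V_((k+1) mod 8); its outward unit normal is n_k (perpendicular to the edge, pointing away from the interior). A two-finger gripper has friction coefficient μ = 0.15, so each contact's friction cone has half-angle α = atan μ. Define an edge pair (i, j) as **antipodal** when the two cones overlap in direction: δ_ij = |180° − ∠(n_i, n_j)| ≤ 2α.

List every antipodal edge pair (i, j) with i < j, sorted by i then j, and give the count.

count = 6; pairs: (0,4), (1,5), (1,6), (2,6), (2,7), (3,7)

α = atan 0.15 = 8.53°;  2α = 17.06°
n_0 = (-0.9701, +0.2425)
n_1 = (-0.1697, -0.9855)
n_2 = (+0.2186, -0.9758)
n_3 = (+0.4839, -0.8751)
n_4 = (+0.9989, -0.0476)
n_5 = (+0.3640, +0.9314)
n_6 = (+0.0483, +0.9988)
n_7 = (-0.2385, +0.9711)
  (0,1): δ = 85.74°  ·
  (0,2): δ = 63.34°  ·
  (0,3): δ = 47.02°  ·
  (0,4): δ = 11.31°  ✓
  (0,5): δ = 82.69°  ·
  (0,6): δ = 101.27°  ·
  (0,7): δ = 117.84°  ·
  (1,2): δ = 157.60°  ·
  (1,3): δ = 141.29°  ·
  (1,4): δ = 82.95°  ·
  (1,5): δ = 11.57°  ✓
  (1,6): δ = 7.00°  ✓
  (1,7): δ = 23.57°  ·
  (2,3): δ = 163.69°  ·
  (2,4): δ = 105.35°  ·
  (2,5): δ = 33.97°  ·
  (2,6): δ = 15.40°  ✓
  (2,7): δ = 1.17°  ✓
  (3,4): δ = 121.67°  ·
  (3,5): δ = 50.29°  ·
  (3,6): δ = 31.71°  ·
  (3,7): δ = 15.14°  ✓
  (4,5): δ = 108.62°  ·
  (4,6): δ = 90.04°  ·
  (4,7): δ = 73.47°  ·
  (5,6): δ = 161.42°  ·
  (5,7): δ = 144.85°  ·
  (6,7): δ = 163.43°  ·
antipodal pairs: 6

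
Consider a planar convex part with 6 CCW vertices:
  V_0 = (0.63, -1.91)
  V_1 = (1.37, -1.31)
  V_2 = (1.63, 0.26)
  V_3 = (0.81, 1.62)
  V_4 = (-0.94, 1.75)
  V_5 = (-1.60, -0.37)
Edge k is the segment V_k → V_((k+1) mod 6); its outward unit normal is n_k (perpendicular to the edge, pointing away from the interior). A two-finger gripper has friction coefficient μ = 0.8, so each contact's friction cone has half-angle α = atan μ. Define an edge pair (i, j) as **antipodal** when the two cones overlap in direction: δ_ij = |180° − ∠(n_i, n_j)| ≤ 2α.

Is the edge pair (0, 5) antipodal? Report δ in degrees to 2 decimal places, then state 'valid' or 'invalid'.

δ = 106.34°, invalid

α = atan 0.8 = 38.66°;  2α = 77.32°
edge 0: e_0 = (+0.74, +0.60);  n_0 = (+0.6298, -0.7768)
edge 5: e_5 = (+2.23, -1.54);  n_5 = (-0.5683, -0.8229)
∠(n_0, n_5) = 73.66°
δ = |180° − 73.66°| = 106.34°
106.34° > 2α = 77.32°  →  invalid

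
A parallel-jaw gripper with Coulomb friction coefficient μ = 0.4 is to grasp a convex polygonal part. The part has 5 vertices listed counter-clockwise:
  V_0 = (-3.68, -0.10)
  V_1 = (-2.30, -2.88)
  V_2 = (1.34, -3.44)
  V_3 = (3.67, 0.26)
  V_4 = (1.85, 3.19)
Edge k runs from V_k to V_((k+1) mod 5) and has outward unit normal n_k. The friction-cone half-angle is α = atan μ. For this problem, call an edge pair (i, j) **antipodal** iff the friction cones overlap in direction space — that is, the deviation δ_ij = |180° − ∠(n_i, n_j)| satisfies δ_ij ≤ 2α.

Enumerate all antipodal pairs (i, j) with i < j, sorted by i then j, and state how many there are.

count = 3; pairs: (0,3), (1,4), (2,4)

α = atan 0.4 = 21.80°;  2α = 43.60°
n_0 = (-0.8957, -0.4446)
n_1 = (-0.1521, -0.9884)
n_2 = (+0.8462, -0.5329)
n_3 = (+0.8495, +0.5277)
n_4 = (-0.5113, +0.8594)
  (0,1): δ = 125.15°  ·
  (0,2): δ = 58.60°  ·
  (0,3): δ = 5.45°  ✓
  (0,4): δ = 94.35°  ·
  (1,2): δ = 113.45°  ·
  (1,3): δ = 49.41°  ·
  (1,4): δ = 39.50°  ✓
  (2,3): δ = 115.95°  ·
  (2,4): δ = 27.05°  ✓
  (3,4): δ = 91.10°  ·
antipodal pairs: 3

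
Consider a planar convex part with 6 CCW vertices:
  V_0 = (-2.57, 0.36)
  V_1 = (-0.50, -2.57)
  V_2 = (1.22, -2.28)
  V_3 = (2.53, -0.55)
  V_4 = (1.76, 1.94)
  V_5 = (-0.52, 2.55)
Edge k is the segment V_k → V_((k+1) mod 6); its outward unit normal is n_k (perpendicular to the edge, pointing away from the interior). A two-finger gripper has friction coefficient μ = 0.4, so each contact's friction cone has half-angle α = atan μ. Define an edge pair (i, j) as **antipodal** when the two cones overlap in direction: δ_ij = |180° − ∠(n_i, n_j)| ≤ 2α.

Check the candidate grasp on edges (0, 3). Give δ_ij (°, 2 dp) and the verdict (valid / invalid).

δ = 18.06°, valid

α = atan 0.4 = 21.80°;  2α = 43.60°
edge 0: e_0 = (+2.07, -2.93);  n_0 = (-0.8167, -0.5770)
edge 3: e_3 = (-0.77, +2.49);  n_3 = (+0.9554, +0.2954)
∠(n_0, n_3) = 161.94°
δ = |180° − 161.94°| = 18.06°
18.06° ≤ 2α = 43.60°  →  valid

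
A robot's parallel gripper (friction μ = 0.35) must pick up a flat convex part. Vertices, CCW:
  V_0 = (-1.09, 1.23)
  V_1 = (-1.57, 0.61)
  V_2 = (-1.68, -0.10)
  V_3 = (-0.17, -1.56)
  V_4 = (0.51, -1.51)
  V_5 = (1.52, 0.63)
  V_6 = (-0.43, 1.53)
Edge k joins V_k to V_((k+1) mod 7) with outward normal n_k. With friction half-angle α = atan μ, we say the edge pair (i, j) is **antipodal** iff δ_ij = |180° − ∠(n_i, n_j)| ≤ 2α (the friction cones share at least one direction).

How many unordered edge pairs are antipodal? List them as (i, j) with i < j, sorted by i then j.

count = 5; pairs: (0,4), (1,4), (2,5), (3,5), (3,6)

α = atan 0.35 = 19.29°;  2α = 38.58°
n_0 = (-0.7907, +0.6122)
n_1 = (-0.9882, +0.1531)
n_2 = (-0.6951, -0.7189)
n_3 = (+0.0733, -0.9973)
n_4 = (+0.9043, -0.4268)
n_5 = (+0.4191, +0.9080)
n_6 = (-0.4138, +0.9104)
  (0,1): δ = 151.06°  ·
  (0,2): δ = 96.29°  ·
  (0,3): δ = 48.05°  ·
  (0,4): δ = 12.48°  ✓
  (0,5): δ = 102.97°  ·
  (0,6): δ = 152.19°  ·
  (1,2): δ = 125.23°  ·
  (1,3): δ = 76.99°  ·
  (1,4): δ = 16.46°  ✓
  (1,5): δ = 74.03°  ·
  (1,6): δ = 123.25°  ·
  (2,3): δ = 131.76°  ·
  (2,4): δ = 71.23°  ·
  (2,5): δ = 19.26°  ✓
  (2,6): δ = 68.48°  ·
  (3,4): δ = 119.47°  ·
  (3,5): δ = 28.98°  ✓
  (3,6): δ = 20.24°  ✓
  (4,5): δ = 89.51°  ·
  (4,6): δ = 40.29°  ·
  (5,6): δ = 130.78°  ·
antipodal pairs: 5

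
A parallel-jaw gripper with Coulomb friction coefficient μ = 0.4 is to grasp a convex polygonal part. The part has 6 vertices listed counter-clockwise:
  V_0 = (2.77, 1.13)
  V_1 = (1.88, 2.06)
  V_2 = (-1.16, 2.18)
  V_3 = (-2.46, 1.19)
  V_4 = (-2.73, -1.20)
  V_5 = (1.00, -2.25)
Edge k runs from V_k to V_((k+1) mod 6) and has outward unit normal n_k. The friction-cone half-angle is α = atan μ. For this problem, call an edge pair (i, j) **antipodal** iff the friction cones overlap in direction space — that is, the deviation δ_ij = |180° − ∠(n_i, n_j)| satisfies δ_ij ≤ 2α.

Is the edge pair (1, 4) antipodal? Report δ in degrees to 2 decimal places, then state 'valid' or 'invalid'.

α = atan 0.4 = 21.80°;  2α = 43.60°
edge 1: e_1 = (-3.04, +0.12);  n_1 = (+0.0394, +0.9992)
edge 4: e_4 = (+3.73, -1.05);  n_4 = (-0.2710, -0.9626)
∠(n_1, n_4) = 166.54°
δ = |180° − 166.54°| = 13.46°
13.46° ≤ 2α = 43.60°  →  valid

δ = 13.46°, valid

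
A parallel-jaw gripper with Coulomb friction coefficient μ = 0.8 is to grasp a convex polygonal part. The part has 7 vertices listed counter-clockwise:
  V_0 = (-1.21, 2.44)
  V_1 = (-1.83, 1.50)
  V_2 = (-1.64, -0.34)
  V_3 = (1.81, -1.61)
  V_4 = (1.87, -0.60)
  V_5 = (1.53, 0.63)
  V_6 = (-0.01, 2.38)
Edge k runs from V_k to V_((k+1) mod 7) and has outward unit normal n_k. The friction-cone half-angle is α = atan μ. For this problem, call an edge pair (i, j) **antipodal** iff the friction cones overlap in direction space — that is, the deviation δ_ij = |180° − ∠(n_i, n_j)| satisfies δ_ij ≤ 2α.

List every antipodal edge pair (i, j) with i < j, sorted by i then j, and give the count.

α = atan 0.8 = 38.66°;  2α = 77.32°
n_0 = (-0.8348, +0.5506)
n_1 = (-0.9947, -0.1027)
n_2 = (-0.3455, -0.9384)
n_3 = (+0.9982, -0.0593)
n_4 = (+0.9639, +0.2664)
n_5 = (+0.7507, +0.6606)
n_6 = (+0.0499, +0.9988)
  (0,1): δ = 140.70°  ·
  (0,2): δ = 76.80°  ✓
  (0,3): δ = 30.01°  ✓
  (0,4): δ = 48.86°  ✓
  (0,5): δ = 74.76°  ✓
  (0,6): δ = 120.55°  ·
  (1,2): δ = 116.10°  ·
  (1,3): δ = 9.30°  ✓
  (1,4): δ = 9.56°  ✓
  (1,5): δ = 35.45°  ✓
  (1,6): δ = 81.24°  ·
  (2,3): δ = 73.19°  ✓
  (2,4): δ = 54.34°  ✓
  (2,5): δ = 28.44°  ✓
  (2,6): δ = 17.35°  ✓
  (3,4): δ = 161.15°  ·
  (3,5): δ = 135.25°  ·
  (3,6): δ = 89.46°  ·
  (4,5): δ = 154.10°  ·
  (4,6): δ = 108.31°  ·
  (5,6): δ = 134.21°  ·
antipodal pairs: 11

count = 11; pairs: (0,2), (0,3), (0,4), (0,5), (1,3), (1,4), (1,5), (2,3), (2,4), (2,5), (2,6)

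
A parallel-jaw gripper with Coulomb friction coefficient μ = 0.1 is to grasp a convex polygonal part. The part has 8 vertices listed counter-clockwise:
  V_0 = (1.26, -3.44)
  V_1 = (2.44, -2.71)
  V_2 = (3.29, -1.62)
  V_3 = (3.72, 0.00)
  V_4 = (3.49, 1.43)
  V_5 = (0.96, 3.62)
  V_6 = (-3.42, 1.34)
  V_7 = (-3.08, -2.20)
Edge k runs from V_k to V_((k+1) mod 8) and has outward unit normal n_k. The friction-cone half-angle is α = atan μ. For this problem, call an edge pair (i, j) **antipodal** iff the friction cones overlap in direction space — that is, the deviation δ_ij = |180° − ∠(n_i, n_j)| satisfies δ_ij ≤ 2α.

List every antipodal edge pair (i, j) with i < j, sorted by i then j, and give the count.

α = atan 0.1 = 5.71°;  2α = 11.42°
n_0 = (+0.5261, -0.8504)
n_1 = (+0.7886, -0.6149)
n_2 = (+0.9665, -0.2565)
n_3 = (+0.9873, +0.1588)
n_4 = (+0.6545, +0.7561)
n_5 = (-0.4617, +0.8870)
n_6 = (-0.9954, -0.0956)
n_7 = (-0.2747, -0.9615)
  (0,1): δ = 159.69°  ·
  (0,2): δ = 136.61°  ·
  (0,3): δ = 112.61°  ·
  (0,4): δ = 72.62°  ·
  (0,5): δ = 4.24°  ✓
  (0,6): δ = 63.74°  ·
  (0,7): δ = 132.31°  ·
  (1,2): δ = 156.92°  ·
  (1,3): δ = 132.92°  ·
  (1,4): δ = 92.93°  ·
  (1,5): δ = 24.55°  ·
  (1,6): δ = 43.43°  ·
  (1,7): δ = 112.00°  ·
  (2,3): δ = 156.00°  ·
  (2,4): δ = 116.01°  ·
  (2,5): δ = 47.64°  ·
  (2,6): δ = 20.35°  ·
  (2,7): δ = 88.92°  ·
  (3,4): δ = 140.02°  ·
  (3,5): δ = 71.64°  ·
  (3,6): δ = 3.65°  ✓
  (3,7): δ = 64.92°  ·
  (4,5): δ = 111.62°  ·
  (4,6): δ = 43.63°  ·
  (4,7): δ = 24.93°  ·
  (5,6): δ = 112.01°  ·
  (5,7): δ = 43.44°  ·
  (6,7): δ = 111.43°  ·
antipodal pairs: 2

count = 2; pairs: (0,5), (3,6)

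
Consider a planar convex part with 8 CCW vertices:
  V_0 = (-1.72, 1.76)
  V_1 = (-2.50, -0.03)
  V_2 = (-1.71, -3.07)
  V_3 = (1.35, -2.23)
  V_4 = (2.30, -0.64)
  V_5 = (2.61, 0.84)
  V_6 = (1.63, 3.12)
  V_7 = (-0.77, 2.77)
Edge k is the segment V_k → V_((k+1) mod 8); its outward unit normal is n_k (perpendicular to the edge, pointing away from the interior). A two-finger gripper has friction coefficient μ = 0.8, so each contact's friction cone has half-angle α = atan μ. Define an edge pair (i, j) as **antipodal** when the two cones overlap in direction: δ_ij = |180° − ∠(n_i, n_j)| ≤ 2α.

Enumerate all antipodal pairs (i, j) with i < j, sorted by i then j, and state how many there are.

α = atan 0.8 = 38.66°;  2α = 77.32°
n_0 = (-0.9167, +0.3995)
n_1 = (-0.9679, -0.2515)
n_2 = (+0.2647, -0.9643)
n_3 = (+0.8584, -0.5129)
n_4 = (+0.9788, -0.2050)
n_5 = (+0.9187, +0.3949)
n_6 = (-0.1443, +0.9895)
n_7 = (-0.7284, +0.6851)
  (0,1): δ = 141.89°  ·
  (0,2): δ = 51.10°  ✓
  (0,3): δ = 7.31°  ✓
  (0,4): δ = 11.72°  ✓
  (0,5): δ = 46.80°  ✓
  (0,6): δ = 121.84°  ·
  (0,7): δ = 160.30°  ·
  (1,2): δ = 89.22°  ·
  (1,3): δ = 45.42°  ✓
  (1,4): δ = 26.40°  ✓
  (1,5): δ = 8.69°  ✓
  (1,6): δ = 83.73°  ·
  (1,7): δ = 122.19°  ·
  (2,3): δ = 136.21°  ·
  (2,4): δ = 117.18°  ·
  (2,5): δ = 82.09°  ·
  (2,6): δ = 7.05°  ✓
  (2,7): δ = 31.40°  ✓
  (3,4): δ = 160.97°  ·
  (3,5): δ = 125.88°  ·
  (3,6): δ = 50.85°  ✓
  (3,7): δ = 12.39°  ✓
  (4,5): δ = 144.91°  ·
  (4,6): δ = 69.87°  ✓
  (4,7): δ = 31.42°  ✓
  (5,6): δ = 104.96°  ·
  (5,7): δ = 66.51°  ✓
  (6,7): δ = 141.54°  ·
antipodal pairs: 14

count = 14; pairs: (0,2), (0,3), (0,4), (0,5), (1,3), (1,4), (1,5), (2,6), (2,7), (3,6), (3,7), (4,6), (4,7), (5,7)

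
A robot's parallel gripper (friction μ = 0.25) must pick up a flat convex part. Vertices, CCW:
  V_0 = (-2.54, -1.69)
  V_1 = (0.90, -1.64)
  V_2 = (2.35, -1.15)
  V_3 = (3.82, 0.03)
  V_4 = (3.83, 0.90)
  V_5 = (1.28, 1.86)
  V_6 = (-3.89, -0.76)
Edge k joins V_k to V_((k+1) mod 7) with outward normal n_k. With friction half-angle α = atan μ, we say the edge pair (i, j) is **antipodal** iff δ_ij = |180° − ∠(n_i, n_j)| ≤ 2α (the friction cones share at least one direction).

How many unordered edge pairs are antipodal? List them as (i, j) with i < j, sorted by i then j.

α = atan 0.25 = 14.04°;  2α = 28.07°
n_0 = (+0.0145, -0.9999)
n_1 = (+0.3201, -0.9474)
n_2 = (+0.6260, -0.7798)
n_3 = (+0.9999, -0.0115)
n_4 = (+0.3523, +0.9359)
n_5 = (-0.4520, +0.8920)
n_6 = (-0.5673, -0.8235)
  (0,1): δ = 162.16°  ·
  (0,2): δ = 142.08°  ·
  (0,3): δ = 91.49°  ·
  (0,4): δ = 21.46°  ✓
  (0,5): δ = 26.04°  ✓
  (0,6): δ = 144.60°  ·
  (1,2): δ = 159.92°  ·
  (1,3): δ = 109.33°  ·
  (1,4): δ = 39.30°  ·
  (1,5): δ = 8.20°  ✓
  (1,6): δ = 126.77°  ·
  (2,3): δ = 129.41°  ·
  (2,4): δ = 59.38°  ·
  (2,5): δ = 11.88°  ✓
  (2,6): δ = 106.68°  ·
  (3,4): δ = 109.97°  ·
  (3,5): δ = 62.47°  ·
  (3,6): δ = 56.10°  ·
  (4,5): δ = 132.50°  ·
  (4,6): δ = 13.93°  ✓
  (5,6): δ = 61.44°  ·
antipodal pairs: 5

count = 5; pairs: (0,4), (0,5), (1,5), (2,5), (4,6)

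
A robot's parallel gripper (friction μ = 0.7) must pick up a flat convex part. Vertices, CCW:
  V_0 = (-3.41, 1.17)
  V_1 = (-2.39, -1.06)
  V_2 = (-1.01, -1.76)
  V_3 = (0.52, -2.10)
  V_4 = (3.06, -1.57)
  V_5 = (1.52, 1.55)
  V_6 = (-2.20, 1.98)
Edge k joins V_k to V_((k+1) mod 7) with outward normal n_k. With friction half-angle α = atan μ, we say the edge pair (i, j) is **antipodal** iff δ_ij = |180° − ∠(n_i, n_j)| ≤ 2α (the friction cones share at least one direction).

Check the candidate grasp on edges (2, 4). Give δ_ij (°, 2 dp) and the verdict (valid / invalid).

α = atan 0.7 = 34.99°;  2α = 69.98°
edge 2: e_2 = (+1.53, -0.34);  n_2 = (-0.2169, -0.9762)
edge 4: e_4 = (-1.54, +3.12);  n_4 = (+0.8967, +0.4426)
∠(n_2, n_4) = 128.80°
δ = |180° − 128.80°| = 51.20°
51.20° ≤ 2α = 69.98°  →  valid

δ = 51.20°, valid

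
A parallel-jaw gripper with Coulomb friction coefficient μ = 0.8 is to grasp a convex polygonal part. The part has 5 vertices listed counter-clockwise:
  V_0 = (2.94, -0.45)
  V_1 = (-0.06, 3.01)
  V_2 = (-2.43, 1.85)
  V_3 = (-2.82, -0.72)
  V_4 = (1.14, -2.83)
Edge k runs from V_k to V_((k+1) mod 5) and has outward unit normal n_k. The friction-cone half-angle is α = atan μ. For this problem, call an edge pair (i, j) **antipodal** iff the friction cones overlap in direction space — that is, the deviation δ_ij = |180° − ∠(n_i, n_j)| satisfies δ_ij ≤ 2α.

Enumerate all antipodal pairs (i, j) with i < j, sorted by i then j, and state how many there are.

α = atan 0.8 = 38.66°;  2α = 77.32°
n_0 = (+0.7555, +0.6551)
n_1 = (-0.4396, +0.8982)
n_2 = (-0.9887, +0.1500)
n_3 = (-0.4702, -0.8825)
n_4 = (+0.7976, -0.6032)
  (0,1): δ = 104.85°  ·
  (0,2): δ = 49.56°  ✓
  (0,3): δ = 21.02°  ✓
  (0,4): δ = 101.97°  ·
  (1,2): δ = 124.71°  ·
  (1,3): δ = 54.13°  ✓
  (1,4): δ = 26.82°  ✓
  (2,3): δ = 109.42°  ·
  (2,4): δ = 28.47°  ✓
  (3,4): δ = 99.05°  ·
antipodal pairs: 5

count = 5; pairs: (0,2), (0,3), (1,3), (1,4), (2,4)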